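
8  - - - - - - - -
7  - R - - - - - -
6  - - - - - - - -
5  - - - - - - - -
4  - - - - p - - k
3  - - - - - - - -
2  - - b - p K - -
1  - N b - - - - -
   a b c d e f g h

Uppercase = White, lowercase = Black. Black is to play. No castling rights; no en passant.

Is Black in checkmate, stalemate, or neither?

Black to move; black king on h4.
In check: no.
Legal moves for Black include: Kh5, Kg5, Kg4, Kh3, Ba4, Bd3, Bb3, Bd1, Bxb1, Bh6, Bg5, Bf4, Be3+, Ba3, Bd2, Bb2, e3+, e1=Q+, ... (list truncated; more exist).
Black has legal moves and is not in check → neither.

neither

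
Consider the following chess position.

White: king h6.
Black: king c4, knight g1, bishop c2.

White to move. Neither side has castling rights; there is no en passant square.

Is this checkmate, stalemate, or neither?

neither

White to move; white king on h6.
In check: no.
Legal moves for White: Kg7, Kh5, Kg5.
White has 3 legal moves and is not in check → neither.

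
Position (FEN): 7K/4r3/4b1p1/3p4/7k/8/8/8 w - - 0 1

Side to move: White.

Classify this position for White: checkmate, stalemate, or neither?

White to move; white king on h8.
In check: no.
King squares — g7: attacked by Re7; h7: attacked by Re7; g8: attacked by Be6.
Legal moves for White: none.
Not in check and no legal moves → stalemate.

stalemate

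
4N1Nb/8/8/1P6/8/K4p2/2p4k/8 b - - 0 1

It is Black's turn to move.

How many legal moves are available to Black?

Black to move; king on h2.
In check: no.
Legal moves: Bg7, Bf6, Be5, Bd4, Bc3, Bb2+, Ba1, Kh3, Kg3, Kg2, Kh1, Kg1, f2, c1=Q+, c1=R, c1=B+, c1=N.
Count: 17.

17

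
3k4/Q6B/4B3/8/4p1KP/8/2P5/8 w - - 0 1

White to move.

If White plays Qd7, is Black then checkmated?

After Qd7: black king on d8; in check: yes, from the white queen on d7.
King squares — c7: attacked by Qd7; d7: attacked by Be6; e7: attacked by Qd7; c8: attacked by Qd7; e8: attacked by Qd7.
Black has no legal moves → checkmate.

yes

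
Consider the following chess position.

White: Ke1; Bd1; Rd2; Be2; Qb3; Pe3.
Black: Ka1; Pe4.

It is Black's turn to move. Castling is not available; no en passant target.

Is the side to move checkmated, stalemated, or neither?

Black to move; black king on a1.
In check: no.
King squares — b1: attacked by Qb3; a2: attacked by Rd2; b2: attacked by Rd2.
Legal moves for Black: none.
Not in check and no legal moves → stalemate.

stalemate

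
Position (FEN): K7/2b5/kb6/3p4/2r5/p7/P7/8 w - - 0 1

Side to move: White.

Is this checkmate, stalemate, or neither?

stalemate

White to move; white king on a8.
In check: no.
King squares — a7: attacked by Ka6; b7: attacked by Ka6; b8: attacked by Bc7.
Legal moves for White: none.
Not in check and no legal moves → stalemate.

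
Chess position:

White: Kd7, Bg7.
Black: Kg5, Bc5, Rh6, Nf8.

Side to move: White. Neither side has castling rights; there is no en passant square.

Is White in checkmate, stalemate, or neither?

neither

White to move; white king on d7.
In check: yes, from the black knight on f8.
King squares — c6: attacked by Rh6; d6: attacked by Bc5; e6: attacked by Rh6; c7: available; e7: attacked by Bc5; c8: available; d8: available; e8: available.
Legal moves for White: Ke8, Kd8, Kc8, Kc7, Bxf8.
White is in check but has 5 legal moves → neither.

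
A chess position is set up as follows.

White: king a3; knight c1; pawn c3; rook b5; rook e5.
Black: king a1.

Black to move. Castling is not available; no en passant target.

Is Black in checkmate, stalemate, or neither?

Black to move; black king on a1.
In check: no.
King squares — b1: attacked by Rb5; a2: attacked by Nc1; b2: attacked by Ka3.
Legal moves for Black: none.
Not in check and no legal moves → stalemate.

stalemate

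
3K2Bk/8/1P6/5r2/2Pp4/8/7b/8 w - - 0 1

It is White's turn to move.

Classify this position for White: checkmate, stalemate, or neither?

neither

White to move; white king on d8.
In check: no.
Legal moves for White: Bh7, Bf7, Be6, Bd5, Ke8, Kc8, Ke7, Kd7, b7, c5.
White has 10 legal moves and is not in check → neither.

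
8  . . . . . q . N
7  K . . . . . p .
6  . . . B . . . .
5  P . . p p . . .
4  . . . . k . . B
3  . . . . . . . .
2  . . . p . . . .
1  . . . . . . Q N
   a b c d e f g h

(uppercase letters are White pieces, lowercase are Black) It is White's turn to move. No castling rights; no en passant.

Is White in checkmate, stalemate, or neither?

White to move; white king on a7.
In check: no.
Legal moves for White include: Nf7, Ng6, Kb7, Kb6, Ka6, Bxf8, Bb8, Bde7, Bc7, Bxe5, Bc5, Bb4, Ba3, Bd8, Bhe7, Bf6, Bg5, Bg3, ... (list truncated; more exist).
White has legal moves and is not in check → neither.

neither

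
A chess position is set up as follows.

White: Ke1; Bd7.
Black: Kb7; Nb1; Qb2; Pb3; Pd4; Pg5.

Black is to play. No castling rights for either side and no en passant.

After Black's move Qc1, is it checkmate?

no

After Qc1: white king on e1; in check: yes, from the black queen on c1.
White has 2 legal replies: Kf2, Ke2.
In check but a legal move exists → not checkmate.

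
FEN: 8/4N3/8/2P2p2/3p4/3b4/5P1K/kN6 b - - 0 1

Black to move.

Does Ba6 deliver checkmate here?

no

After Ba6: white king on h2; in check: no.
White is not in check, so this cannot be checkmate.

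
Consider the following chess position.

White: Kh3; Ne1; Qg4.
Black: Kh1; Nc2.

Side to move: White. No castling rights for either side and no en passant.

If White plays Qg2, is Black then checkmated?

yes

After Qg2: black king on h1; in check: yes, from the white queen on g2.
King squares — g1: attacked by Qg2; g2: attacked by Ne1; h2: attacked by Qg2.
Black has no legal moves → checkmate.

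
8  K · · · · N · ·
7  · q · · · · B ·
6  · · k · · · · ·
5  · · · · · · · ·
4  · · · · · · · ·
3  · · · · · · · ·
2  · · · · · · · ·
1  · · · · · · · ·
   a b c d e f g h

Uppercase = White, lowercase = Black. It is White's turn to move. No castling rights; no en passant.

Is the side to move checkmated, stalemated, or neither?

checkmate

White to move; white king on a8.
In check: yes, from the black queen on b7.
King squares — a7: attacked by Qb7; b7: attacked by Kc6; b8: attacked by Qb7.
Legal moves for White: none.
In check with no legal moves → checkmate.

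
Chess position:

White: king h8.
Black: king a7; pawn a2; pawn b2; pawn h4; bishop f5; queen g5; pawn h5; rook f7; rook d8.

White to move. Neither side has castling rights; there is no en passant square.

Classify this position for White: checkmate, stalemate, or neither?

checkmate

White to move; white king on h8.
In check: yes, from the black rook on d8.
King squares — g7: attacked by Qg5; h7: attacked by Bf5; g8: attacked by Qg5.
Legal moves for White: none.
In check with no legal moves → checkmate.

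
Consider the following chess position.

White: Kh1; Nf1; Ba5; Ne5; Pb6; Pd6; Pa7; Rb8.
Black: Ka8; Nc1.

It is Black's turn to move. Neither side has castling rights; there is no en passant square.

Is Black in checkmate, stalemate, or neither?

checkmate

Black to move; black king on a8.
In check: yes, from the white rook on b8.
King squares — a7: attacked by Pb6; b7: attacked by Rb8; b8: attacked by Pa7.
Legal moves for Black: none.
In check with no legal moves → checkmate.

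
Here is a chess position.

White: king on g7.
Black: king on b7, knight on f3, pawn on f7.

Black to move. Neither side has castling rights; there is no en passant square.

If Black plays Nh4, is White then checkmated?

After Nh4: white king on g7; in check: no.
White is not in check, so this cannot be checkmate.

no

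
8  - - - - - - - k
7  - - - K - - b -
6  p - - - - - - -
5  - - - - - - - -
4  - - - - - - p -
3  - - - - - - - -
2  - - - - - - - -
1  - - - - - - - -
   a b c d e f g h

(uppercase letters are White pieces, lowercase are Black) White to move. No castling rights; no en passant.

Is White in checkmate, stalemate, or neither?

neither

White to move; white king on d7.
In check: no.
Legal moves for White: Ke8, Kd8, Kc8, Ke7, Kc7, Ke6, Kd6, Kc6.
White has 8 legal moves and is not in check → neither.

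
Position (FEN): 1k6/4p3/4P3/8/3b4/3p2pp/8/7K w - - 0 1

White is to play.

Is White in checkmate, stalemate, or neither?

White to move; white king on h1.
In check: no.
King squares — g1: attacked by Bd4; g2: attacked by Ph3; h2: attacked by Pg3.
Legal moves for White: none.
Not in check and no legal moves → stalemate.

stalemate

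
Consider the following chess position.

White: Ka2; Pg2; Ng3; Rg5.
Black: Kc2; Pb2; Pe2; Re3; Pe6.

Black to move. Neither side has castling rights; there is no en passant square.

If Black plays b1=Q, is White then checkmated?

yes

After b1=Q: white king on a2; in check: yes, from the black queen on b1.
King squares — a1: attacked by Qb1; b1: attacked by Kc2; b2: attacked by Qb1; a3: attacked by Re3; b3: attacked by Qb1.
White has no legal moves → checkmate.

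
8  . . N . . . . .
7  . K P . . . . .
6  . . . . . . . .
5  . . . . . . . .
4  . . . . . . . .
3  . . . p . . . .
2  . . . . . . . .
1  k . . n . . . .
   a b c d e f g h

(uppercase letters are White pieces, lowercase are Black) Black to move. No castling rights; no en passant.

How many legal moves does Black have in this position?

8

Black to move; king on a1.
In check: no.
Legal moves: Ne3, Nc3, Nf2, Nb2, Kb2, Ka2, Kb1, d2.
Count: 8.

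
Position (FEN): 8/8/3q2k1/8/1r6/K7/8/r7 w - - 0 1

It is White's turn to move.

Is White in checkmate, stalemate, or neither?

White to move; white king on a3.
In check: yes, from the black rook on a1.
King squares — a2: attacked by Ra1; b2: attacked by Rb4; b3: attacked by Rb4; a4: attacked by Ra1; b4: attacked by Qd6.
Legal moves for White: none.
In check with no legal moves → checkmate.

checkmate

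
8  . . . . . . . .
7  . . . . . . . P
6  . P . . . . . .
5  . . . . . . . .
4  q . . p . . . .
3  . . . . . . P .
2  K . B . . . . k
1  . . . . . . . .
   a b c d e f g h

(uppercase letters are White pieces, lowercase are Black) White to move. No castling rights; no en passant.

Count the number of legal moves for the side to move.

White to move; king on a2.
In check: yes, from the black queen on a4.
Legal moves: Kb2, Kb1, Bxa4.
Count: 3.

3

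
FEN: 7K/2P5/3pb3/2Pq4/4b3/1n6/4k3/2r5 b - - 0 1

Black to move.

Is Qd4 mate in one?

After Qd4: white king on h8; in check: yes, from the black queen on d4.
King squares — g7: attacked by Qd4; h7: attacked by Be4; g8: attacked by Be6.
White has no legal moves → checkmate.

yes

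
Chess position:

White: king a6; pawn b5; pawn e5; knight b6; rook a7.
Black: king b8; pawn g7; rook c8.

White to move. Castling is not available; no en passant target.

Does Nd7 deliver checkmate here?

yes

After Nd7: black king on b8; in check: yes, from the white knight on d7.
King squares — a7: attacked by Ka6; b7: attacked by Ka6; c7: attacked by Ra7; a8: attacked by Ra7; c8: own rook.
Black has no legal moves → checkmate.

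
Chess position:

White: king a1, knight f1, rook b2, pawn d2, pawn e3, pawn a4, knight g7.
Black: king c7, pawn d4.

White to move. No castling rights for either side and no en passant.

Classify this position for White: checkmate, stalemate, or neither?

neither

White to move; white king on a1.
In check: no.
Legal moves for White include: Ne8+, Ne6+, Nh5, Nf5, Rb8, Rb7+, Rb6, Rb5, Rb4, Rb3, Rc2+, Ra2, Rb1, Ng3, Nh2, Ka2, Kb1, exd4, ... (list truncated; more exist).
White has legal moves and is not in check → neither.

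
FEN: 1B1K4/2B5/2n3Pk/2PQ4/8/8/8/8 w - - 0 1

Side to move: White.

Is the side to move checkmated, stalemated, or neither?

neither

White to move; white king on d8.
In check: yes, from the black knight on c6.
King squares — c7: own bishop; d7: available; e7: attacked by Nc6; c8: available; e8: available.
Legal moves for White: Ke8, Kc8, Kd7, Qxc6.
White is in check but has 4 legal moves → neither.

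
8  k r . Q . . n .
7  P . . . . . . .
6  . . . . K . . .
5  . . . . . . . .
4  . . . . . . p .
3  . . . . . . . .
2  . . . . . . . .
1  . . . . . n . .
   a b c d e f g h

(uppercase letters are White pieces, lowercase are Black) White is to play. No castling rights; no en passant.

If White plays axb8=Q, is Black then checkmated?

yes

After axb8=Q: black king on a8; in check: yes, from the white queen on b8.
King squares — a7: attacked by Qb8; b7: attacked by Qb8; b8: attacked by Qd8.
Black has no legal moves → checkmate.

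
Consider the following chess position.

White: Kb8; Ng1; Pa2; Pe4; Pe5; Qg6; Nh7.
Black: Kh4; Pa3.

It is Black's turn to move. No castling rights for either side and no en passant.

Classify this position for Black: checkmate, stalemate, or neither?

Black to move; black king on h4.
In check: no.
King squares — g3: attacked by Qg6; h3: attacked by Ng1; g4: attacked by Qg6; g5: attacked by Qg6; h5: attacked by Qg6.
Legal moves for Black: none.
Not in check and no legal moves → stalemate.

stalemate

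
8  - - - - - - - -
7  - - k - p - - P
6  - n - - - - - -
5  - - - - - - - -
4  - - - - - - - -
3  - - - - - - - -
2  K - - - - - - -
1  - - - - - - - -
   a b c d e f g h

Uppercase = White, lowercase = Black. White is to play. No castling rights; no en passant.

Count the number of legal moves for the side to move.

9

White to move; king on a2.
In check: no.
Legal moves: Kb3, Ka3, Kb2, Kb1, Ka1, h8=Q, h8=R, h8=B, h8=N.
Count: 9.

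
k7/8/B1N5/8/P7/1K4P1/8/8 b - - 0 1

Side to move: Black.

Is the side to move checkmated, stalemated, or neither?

Black to move; black king on a8.
In check: no.
King squares — a7: attacked by Nc6; b7: attacked by Ba6; b8: attacked by Nc6.
Legal moves for Black: none.
Not in check and no legal moves → stalemate.

stalemate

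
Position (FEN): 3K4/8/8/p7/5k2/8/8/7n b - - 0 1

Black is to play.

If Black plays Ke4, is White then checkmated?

no

After Ke4: white king on d8; in check: no.
White is not in check, so this cannot be checkmate.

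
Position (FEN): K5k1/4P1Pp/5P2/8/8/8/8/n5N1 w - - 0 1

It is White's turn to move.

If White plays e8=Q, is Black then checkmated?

After e8=Q: black king on g8; in check: yes, from the white queen on e8.
King squares — f7: attacked by Qe8; g7: attacked by Pf6; h7: own pawn; f8: attacked by Pg7; h8: attacked by Pg7.
Black has no legal moves → checkmate.

yes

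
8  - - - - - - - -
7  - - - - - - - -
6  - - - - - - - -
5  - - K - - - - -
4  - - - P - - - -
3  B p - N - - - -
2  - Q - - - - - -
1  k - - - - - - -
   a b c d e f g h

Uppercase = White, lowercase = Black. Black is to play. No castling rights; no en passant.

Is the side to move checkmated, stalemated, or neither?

Black to move; black king on a1.
In check: yes, from the white queen on b2.
King squares — b1: attacked by Qb2; a2: attacked by Qb2; b2: attacked by Ba3.
Legal moves for Black: none.
In check with no legal moves → checkmate.

checkmate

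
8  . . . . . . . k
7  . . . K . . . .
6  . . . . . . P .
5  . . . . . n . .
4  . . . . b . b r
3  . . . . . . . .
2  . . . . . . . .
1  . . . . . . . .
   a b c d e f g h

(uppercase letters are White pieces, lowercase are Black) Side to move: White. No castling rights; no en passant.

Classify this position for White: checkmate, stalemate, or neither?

neither

White to move; white king on d7.
In check: no.
Legal moves for White: Ke8, Kd8, Kc8, Kc7, Ke6, g7+.
White has 6 legal moves and is not in check → neither.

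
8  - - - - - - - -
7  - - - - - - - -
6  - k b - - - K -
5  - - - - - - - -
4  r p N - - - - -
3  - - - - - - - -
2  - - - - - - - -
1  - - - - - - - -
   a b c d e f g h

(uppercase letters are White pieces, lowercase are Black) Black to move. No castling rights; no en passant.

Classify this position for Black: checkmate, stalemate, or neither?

Black to move; black king on b6.
In check: yes, from the white knight on c4.
King squares — a5: attacked by Nc4; b5: available; c5: available; a6: available; c6: own bishop; a7: available; b7: available; c7: available.
Legal moves for Black: Kc7, Kb7, Ka7, Ka6, Kc5, Kb5.
Black is in check but has 6 legal moves → neither.

neither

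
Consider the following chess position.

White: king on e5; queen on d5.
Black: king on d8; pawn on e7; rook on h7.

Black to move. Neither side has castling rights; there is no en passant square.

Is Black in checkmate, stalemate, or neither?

Black to move; black king on d8.
In check: yes, from the white queen on d5.
King squares — c7: available; d7: attacked by Qd5; e7: own pawn; c8: available; e8: available.
Legal moves for Black: Ke8, Kc8, Kc7.
Black is in check but has 3 legal moves → neither.

neither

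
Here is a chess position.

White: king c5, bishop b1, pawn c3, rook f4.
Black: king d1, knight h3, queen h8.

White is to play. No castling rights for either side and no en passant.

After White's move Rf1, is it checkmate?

no

After Rf1: black king on d1; in check: yes, from the white rook on f1.
Black has 2 legal replies: Ke2, Kd2.
In check but a legal move exists → not checkmate.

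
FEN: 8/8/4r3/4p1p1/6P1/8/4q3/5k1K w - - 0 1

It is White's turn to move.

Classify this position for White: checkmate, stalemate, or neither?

White to move; white king on h1.
In check: no.
King squares — g1: attacked by Kf1; g2: attacked by Kf1; h2: attacked by Qe2.
Legal moves for White: none.
Not in check and no legal moves → stalemate.

stalemate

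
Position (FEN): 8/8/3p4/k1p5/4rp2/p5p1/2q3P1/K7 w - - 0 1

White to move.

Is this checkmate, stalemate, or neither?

stalemate

White to move; white king on a1.
In check: no.
King squares — b1: attacked by Qc2; a2: attacked by Qc2; b2: attacked by Qc2.
Legal moves for White: none.
Not in check and no legal moves → stalemate.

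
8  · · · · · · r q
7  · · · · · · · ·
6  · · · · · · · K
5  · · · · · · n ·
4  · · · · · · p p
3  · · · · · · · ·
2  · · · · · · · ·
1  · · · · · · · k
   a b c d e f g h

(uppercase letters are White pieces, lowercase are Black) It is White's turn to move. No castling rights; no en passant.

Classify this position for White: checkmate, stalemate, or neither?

White to move; white king on h6.
In check: yes, from the black queen on h8.
King squares — g5: attacked by Rg8; h5: attacked by Qh8; g6: attacked by Rg8; g7: attacked by Rg8; h7: attacked by Ng5.
Legal moves for White: none.
In check with no legal moves → checkmate.

checkmate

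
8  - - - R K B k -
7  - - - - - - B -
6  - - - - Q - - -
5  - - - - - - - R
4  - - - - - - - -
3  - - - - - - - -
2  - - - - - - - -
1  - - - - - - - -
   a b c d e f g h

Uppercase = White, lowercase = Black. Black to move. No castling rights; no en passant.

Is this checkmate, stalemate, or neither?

Black to move; black king on g8.
In check: yes, from the white queen on e6.
King squares — f7: attacked by Qe6; g7: attacked by Bf8; h7: attacked by Rh5; f8: attacked by Bg7; h8: attacked by Rh5.
Legal moves for Black: none.
In check with no legal moves → checkmate.

checkmate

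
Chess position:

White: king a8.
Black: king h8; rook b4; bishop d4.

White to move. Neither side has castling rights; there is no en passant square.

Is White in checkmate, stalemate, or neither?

stalemate

White to move; white king on a8.
In check: no.
King squares — a7: attacked by Bd4; b7: attacked by Rb4; b8: attacked by Rb4.
Legal moves for White: none.
Not in check and no legal moves → stalemate.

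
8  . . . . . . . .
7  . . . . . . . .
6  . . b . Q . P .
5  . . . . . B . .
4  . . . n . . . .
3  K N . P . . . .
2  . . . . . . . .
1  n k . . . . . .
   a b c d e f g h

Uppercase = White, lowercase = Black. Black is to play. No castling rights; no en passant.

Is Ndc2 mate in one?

yes

After Ndc2: white king on a3; in check: yes, from the black knight on c2.
King squares — a2: attacked by Kb1; b2: attacked by Kb1; b3: own knight; a4: attacked by Bc6; b4: attacked by Nc2.
White has no legal moves → checkmate.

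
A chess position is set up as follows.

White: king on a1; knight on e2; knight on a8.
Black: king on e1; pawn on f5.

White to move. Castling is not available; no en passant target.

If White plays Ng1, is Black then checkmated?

no

After Ng1: black king on e1; in check: no.
Black is not in check, so this cannot be checkmate.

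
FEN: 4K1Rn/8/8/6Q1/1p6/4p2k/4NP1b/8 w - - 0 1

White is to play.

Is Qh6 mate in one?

After Qh6: black king on h3; in check: yes, from the white queen on h6.
King squares — g2: attacked by Rg8; h2: own bishop; g3: attacked by Ne2; g4: attacked by Rg8; h4: attacked by Qh6.
Black has no legal moves → checkmate.

yes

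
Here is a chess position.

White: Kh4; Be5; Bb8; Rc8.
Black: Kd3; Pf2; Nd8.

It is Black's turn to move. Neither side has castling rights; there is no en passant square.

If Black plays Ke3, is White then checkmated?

no

After Ke3: white king on h4; in check: no.
White is not in check, so this cannot be checkmate.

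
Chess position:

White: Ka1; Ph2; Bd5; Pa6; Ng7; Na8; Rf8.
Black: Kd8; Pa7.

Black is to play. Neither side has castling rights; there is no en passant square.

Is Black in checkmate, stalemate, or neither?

neither

Black to move; black king on d8.
In check: yes, from the white rook on f8.
King squares — c7: attacked by Na8; d7: available; e7: available; c8: attacked by Rf8; e8: attacked by Ng7.
Legal moves for Black: Ke7, Kd7.
Black is in check but has 2 legal moves → neither.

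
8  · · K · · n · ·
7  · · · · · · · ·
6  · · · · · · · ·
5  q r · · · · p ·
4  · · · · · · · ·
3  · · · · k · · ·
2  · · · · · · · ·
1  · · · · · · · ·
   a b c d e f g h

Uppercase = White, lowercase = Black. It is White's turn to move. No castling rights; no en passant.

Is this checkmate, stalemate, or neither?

White to move; white king on c8.
In check: no.
King squares — b7: attacked by Rb5; c7: attacked by Qa5; d7: attacked by Nf8; b8: attacked by Rb5; d8: attacked by Qa5.
Legal moves for White: none.
Not in check and no legal moves → stalemate.

stalemate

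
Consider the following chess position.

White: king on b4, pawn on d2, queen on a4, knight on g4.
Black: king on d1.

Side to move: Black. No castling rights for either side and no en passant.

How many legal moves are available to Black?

Black to move; king on d1.
In check: yes, from the white queen on a4.
Legal moves: Ke2, Kxd2, Ke1, Kc1.
Count: 4.

4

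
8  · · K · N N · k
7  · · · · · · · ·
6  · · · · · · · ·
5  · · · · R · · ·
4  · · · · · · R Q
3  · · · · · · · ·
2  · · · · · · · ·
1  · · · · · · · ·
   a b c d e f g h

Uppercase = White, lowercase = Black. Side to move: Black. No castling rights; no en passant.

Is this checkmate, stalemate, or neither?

checkmate

Black to move; black king on h8.
In check: yes, from the white queen on h4.
King squares — g7: attacked by Rg4; h7: attacked by Qh4; g8: attacked by Rg4.
Legal moves for Black: none.
In check with no legal moves → checkmate.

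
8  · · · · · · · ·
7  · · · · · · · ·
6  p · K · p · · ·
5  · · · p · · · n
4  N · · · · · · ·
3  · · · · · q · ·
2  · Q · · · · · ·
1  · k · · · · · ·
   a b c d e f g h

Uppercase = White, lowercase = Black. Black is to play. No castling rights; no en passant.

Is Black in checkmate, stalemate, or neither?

Black to move; black king on b1.
In check: yes, from the white queen on b2.
King squares — a1: attacked by Qb2; c1: attacked by Qb2; a2: attacked by Qb2; b2: attacked by Na4; c2: attacked by Qb2.
Legal moves for Black: none.
In check with no legal moves → checkmate.

checkmate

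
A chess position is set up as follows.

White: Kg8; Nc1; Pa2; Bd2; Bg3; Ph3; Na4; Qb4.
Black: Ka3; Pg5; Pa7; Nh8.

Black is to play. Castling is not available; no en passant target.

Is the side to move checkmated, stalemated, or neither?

checkmate

Black to move; black king on a3.
In check: yes, from the white queen on b4.
King squares — a2: attacked by Nc1; b2: attacked by Na4; b3: attacked by Nc1; a4: attacked by Qb4; b4: attacked by Bd2.
Legal moves for Black: none.
In check with no legal moves → checkmate.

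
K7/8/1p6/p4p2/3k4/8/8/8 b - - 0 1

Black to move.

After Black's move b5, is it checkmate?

After b5: white king on a8; in check: no.
White is not in check, so this cannot be checkmate.

no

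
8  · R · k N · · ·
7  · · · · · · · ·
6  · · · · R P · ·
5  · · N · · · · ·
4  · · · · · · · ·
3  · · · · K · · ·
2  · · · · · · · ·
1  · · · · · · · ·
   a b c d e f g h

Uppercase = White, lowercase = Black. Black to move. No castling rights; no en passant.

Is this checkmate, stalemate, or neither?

checkmate

Black to move; black king on d8.
In check: yes, from the white rook on b8.
King squares — c7: attacked by Ne8; d7: attacked by Nc5; e7: attacked by Re6; c8: attacked by Rb8; e8: attacked by Re6.
Legal moves for Black: none.
In check with no legal moves → checkmate.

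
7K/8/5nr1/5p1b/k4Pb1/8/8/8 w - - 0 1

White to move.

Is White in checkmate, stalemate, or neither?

stalemate

White to move; white king on h8.
In check: no.
King squares — g7: attacked by Rg6; h7: attacked by Nf6; g8: attacked by Nf6.
Legal moves for White: none.
Not in check and no legal moves → stalemate.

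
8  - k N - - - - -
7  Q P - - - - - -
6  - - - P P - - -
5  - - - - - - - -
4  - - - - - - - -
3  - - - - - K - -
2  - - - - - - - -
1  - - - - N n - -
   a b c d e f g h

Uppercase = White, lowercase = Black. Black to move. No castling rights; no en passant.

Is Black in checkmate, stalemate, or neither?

checkmate

Black to move; black king on b8.
In check: yes, from the white queen on a7.
King squares — a7: attacked by Nc8; b7: attacked by Qa7; c7: attacked by Pd6; a8: attacked by Qa7; c8: attacked by Pb7.
Legal moves for Black: none.
In check with no legal moves → checkmate.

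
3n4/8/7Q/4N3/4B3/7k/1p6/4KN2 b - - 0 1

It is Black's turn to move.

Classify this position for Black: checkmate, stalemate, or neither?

Black to move; black king on h3.
In check: yes, from the white queen on h6.
King squares — g2: attacked by Be4; h2: attacked by Nf1; g3: attacked by Nf1; g4: attacked by Ne5; h4: attacked by Qh6.
Legal moves for Black: none.
In check with no legal moves → checkmate.

checkmate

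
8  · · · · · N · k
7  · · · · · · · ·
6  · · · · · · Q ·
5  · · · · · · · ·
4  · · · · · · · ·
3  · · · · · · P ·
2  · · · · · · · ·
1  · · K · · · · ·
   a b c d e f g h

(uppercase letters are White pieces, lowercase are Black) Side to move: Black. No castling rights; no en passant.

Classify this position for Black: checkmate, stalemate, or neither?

Black to move; black king on h8.
In check: no.
King squares — g7: attacked by Qg6; h7: attacked by Qg6; g8: attacked by Qg6.
Legal moves for Black: none.
Not in check and no legal moves → stalemate.

stalemate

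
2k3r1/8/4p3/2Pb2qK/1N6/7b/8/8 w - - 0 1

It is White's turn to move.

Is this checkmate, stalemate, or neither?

White to move; white king on h5.
In check: yes, from the black queen on g5.
King squares — g4: attacked by Bh3; h4: attacked by Qg5; g5: attacked by Rg8; g6: attacked by Qg5; h6: attacked by Qg5.
Legal moves for White: none.
In check with no legal moves → checkmate.

checkmate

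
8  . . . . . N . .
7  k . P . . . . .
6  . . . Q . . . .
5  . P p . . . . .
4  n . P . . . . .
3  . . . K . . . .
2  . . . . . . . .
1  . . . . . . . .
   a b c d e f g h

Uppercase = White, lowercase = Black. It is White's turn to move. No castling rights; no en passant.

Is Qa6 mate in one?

yes

After Qa6: black king on a7; in check: yes, from the white queen on a6.
King squares — a6: attacked by Pb5; b6: attacked by Qa6; b7: attacked by Qa6; a8: attacked by Qa6; b8: attacked by Pc7.
Black has no legal moves → checkmate.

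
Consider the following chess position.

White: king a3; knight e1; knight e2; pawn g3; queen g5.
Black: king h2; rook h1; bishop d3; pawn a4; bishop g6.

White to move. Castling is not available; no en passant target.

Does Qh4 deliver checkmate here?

After Qh4: black king on h2; in check: yes, from the white queen on h4.
King squares — g1: attacked by Ne2; h1: own rook; g2: attacked by Ne1; g3: attacked by Ne2; h3: attacked by Qh4.
Black has no legal moves → checkmate.

yes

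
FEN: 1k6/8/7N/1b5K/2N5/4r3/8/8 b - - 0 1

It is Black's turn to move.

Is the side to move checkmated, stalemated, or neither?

Black to move; black king on b8.
In check: no.
Legal moves for Black include: Kc8, Ka8, Kc7, Kb7, Ka7, Be8+, Bd7, Bc6, Ba6, Bxc4, Ba4, Re8, Re7, Re6, Re5+, Re4, Rh3+, Rg3, ... (list truncated; more exist).
Black has legal moves and is not in check → neither.

neither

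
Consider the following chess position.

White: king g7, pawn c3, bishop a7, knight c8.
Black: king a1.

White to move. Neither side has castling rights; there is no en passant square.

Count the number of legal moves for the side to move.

19

White to move; king on g7.
In check: no.
Legal moves: Ne7, Nd6, Nb6, Kh8, Kg8, Kf8, Kh7, Kf7, Kh6, Kg6, Kf6, Bb8, Bb6, Bc5, Bd4, Be3, Bf2, Bg1, c4.
Count: 19.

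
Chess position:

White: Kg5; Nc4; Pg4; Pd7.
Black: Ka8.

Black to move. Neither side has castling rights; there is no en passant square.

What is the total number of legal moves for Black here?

3

Black to move; king on a8.
In check: no.
Legal moves: Kb8, Kb7, Ka7.
Count: 3.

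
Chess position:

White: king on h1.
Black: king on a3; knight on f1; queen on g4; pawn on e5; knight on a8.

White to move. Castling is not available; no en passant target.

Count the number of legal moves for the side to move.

0

White to move; king on h1.
In check: no.
Legal moves: none.
Count: 0.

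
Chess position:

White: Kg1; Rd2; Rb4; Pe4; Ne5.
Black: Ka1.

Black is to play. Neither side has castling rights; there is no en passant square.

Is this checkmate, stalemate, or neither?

stalemate

Black to move; black king on a1.
In check: no.
King squares — b1: attacked by Rb4; a2: attacked by Rd2; b2: attacked by Rd2.
Legal moves for Black: none.
Not in check and no legal moves → stalemate.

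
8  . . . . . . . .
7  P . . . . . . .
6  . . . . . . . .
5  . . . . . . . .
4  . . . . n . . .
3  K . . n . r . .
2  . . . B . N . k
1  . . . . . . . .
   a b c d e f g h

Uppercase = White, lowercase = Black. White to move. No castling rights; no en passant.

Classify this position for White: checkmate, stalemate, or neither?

neither

White to move; white king on a3.
In check: no.
Legal moves for White include: Ka4, Kb3, Ka2, Ng4+, Nxe4, Nh3, Nxd3, Nh1, Nd1, Bh6, Bg5, Ba5, Bf4+, Bb4, Be3, Bc3, Be1, Bc1, ... (list truncated; more exist).
White has legal moves and is not in check → neither.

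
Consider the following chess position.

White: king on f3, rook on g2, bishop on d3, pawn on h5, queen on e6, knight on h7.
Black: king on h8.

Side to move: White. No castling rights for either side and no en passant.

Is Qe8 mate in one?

After Qe8: black king on h8; in check: yes, from the white queen on e8.
King squares — g7: attacked by Rg2; h7: attacked by Bd3; g8: attacked by Rg2.
Black has no legal moves → checkmate.

yes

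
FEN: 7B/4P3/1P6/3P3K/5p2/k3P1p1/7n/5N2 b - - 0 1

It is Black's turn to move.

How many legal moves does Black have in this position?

Black to move; king on a3.
In check: no.
Legal moves: Kb4, Ka4, Kb3, Ka2, Ng4, Nf3, Nxf1, fxe3, f3, g2.
Count: 10.

10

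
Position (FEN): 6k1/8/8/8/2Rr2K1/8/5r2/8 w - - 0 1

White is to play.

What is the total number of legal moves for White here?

White to move; king on g4.
In check: yes, from the black rook on d4.
Legal moves: Kh5, Kg5, Kh3, Kg3, Rxd4.
Count: 5.

5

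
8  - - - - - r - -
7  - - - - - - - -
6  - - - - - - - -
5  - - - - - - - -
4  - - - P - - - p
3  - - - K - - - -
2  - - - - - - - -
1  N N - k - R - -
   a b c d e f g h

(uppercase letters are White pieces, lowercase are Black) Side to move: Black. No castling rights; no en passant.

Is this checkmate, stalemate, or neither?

neither

Black to move; black king on d1.
In check: yes, from the white rook on f1.
Legal moves for Black: Rxf1.
Black is in check but has 1 legal move → neither.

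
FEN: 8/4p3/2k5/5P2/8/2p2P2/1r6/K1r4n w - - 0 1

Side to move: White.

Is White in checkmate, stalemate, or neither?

checkmate

White to move; white king on a1.
In check: yes, from the black rook on c1.
King squares — b1: attacked by Rc1; a2: attacked by Rb2; b2: attacked by Pc3.
Legal moves for White: none.
In check with no legal moves → checkmate.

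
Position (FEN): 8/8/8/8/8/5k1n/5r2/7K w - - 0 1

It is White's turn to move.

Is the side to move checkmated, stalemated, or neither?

stalemate

White to move; white king on h1.
In check: no.
King squares — g1: attacked by Nh3; g2: attacked by Rf2; h2: attacked by Rf2.
Legal moves for White: none.
Not in check and no legal moves → stalemate.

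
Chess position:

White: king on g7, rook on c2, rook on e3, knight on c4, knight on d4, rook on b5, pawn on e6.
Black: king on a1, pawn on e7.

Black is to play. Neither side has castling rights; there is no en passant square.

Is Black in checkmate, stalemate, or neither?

Black to move; black king on a1.
In check: no.
King squares — b1: attacked by Rb5; a2: attacked by Rc2; b2: attacked by Rc2.
Legal moves for Black: none.
Not in check and no legal moves → stalemate.

stalemate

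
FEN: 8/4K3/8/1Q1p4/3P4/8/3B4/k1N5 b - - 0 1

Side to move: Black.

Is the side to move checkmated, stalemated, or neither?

stalemate

Black to move; black king on a1.
In check: no.
King squares — b1: attacked by Qb5; a2: attacked by Nc1; b2: attacked by Qb5.
Legal moves for Black: none.
Not in check and no legal moves → stalemate.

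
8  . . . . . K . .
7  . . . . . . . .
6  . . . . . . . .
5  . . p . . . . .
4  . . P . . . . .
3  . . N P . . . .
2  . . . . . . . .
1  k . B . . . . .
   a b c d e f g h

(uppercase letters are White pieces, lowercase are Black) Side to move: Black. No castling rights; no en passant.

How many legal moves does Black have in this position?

Black to move; king on a1.
In check: no.
Legal moves: none.
Count: 0.

0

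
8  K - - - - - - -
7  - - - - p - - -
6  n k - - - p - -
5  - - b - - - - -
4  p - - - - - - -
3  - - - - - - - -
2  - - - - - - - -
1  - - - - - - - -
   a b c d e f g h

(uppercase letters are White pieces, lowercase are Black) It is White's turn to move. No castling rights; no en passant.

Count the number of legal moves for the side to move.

White to move; king on a8.
In check: no.
Legal moves: none.
Count: 0.

0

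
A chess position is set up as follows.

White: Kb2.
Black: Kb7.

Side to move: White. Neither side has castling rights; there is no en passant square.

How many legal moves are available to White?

White to move; king on b2.
In check: no.
Legal moves: Kc3, Kb3, Ka3, Kc2, Ka2, Kc1, Kb1, Ka1.
Count: 8.

8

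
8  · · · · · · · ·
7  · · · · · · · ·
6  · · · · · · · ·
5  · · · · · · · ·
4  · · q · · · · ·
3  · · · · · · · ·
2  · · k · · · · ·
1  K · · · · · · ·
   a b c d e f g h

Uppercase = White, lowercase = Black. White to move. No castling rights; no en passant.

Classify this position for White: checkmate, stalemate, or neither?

White to move; white king on a1.
In check: no.
King squares — b1: attacked by Kc2; a2: attacked by Qc4; b2: attacked by Kc2.
Legal moves for White: none.
Not in check and no legal moves → stalemate.

stalemate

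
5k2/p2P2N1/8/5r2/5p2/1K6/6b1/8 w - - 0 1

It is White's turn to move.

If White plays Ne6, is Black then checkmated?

After Ne6: black king on f8; in check: yes, from the white knight on e6.
Black has 3 legal replies: Kg8, Kf7, Ke7.
In check but a legal move exists → not checkmate.

no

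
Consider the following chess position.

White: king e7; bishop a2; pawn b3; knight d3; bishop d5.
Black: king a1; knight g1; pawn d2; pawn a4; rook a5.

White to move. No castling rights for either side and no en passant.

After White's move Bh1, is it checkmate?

no

After Bh1: black king on a1; in check: no.
Black is not in check, so this cannot be checkmate.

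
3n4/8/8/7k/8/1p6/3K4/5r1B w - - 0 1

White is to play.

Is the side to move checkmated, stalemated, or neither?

White to move; white king on d2.
In check: no.
Legal moves for White: Ke3, Kd3, Kc3, Ke2, Ba8, Bb7, Bc6, Bd5, Be4, Bf3+, Bg2.
White has 11 legal moves and is not in check → neither.

neither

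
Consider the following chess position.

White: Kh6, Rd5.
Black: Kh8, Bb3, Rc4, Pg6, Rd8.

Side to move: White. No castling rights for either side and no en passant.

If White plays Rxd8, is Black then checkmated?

After Rxd8: black king on h8; in check: yes, from the white rook on d8.
King squares — g7: attacked by Kh6; h7: attacked by Kh6; g8: attacked by Rd8.
Black has no legal moves → checkmate.

yes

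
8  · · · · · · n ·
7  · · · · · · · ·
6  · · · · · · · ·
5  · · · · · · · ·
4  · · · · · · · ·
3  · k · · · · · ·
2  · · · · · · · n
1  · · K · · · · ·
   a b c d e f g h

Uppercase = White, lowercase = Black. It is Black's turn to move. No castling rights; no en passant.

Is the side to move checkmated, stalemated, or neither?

Black to move; black king on b3.
In check: no.
Legal moves for Black: Ne7, Nh6, Nf6, Kc4, Kb4, Ka4, Kc3, Ka3, Ka2, Ng4, Nf3, Nf1.
Black has 12 legal moves and is not in check → neither.

neither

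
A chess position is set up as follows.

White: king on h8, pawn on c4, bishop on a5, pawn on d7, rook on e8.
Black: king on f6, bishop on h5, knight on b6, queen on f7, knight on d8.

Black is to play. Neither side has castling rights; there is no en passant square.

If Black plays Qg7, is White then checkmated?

yes

After Qg7: white king on h8; in check: yes, from the black queen on g7.
King squares — g7: attacked by Kf6; h7: attacked by Qg7; g8: attacked by Qg7.
White has no legal moves → checkmate.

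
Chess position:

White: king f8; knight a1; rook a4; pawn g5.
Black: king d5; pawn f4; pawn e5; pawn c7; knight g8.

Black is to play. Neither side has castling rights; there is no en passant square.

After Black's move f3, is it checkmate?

After f3: white king on f8; in check: no.
White is not in check, so this cannot be checkmate.

no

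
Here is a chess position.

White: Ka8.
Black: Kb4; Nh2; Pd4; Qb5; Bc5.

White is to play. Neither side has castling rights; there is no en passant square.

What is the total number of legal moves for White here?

0

White to move; king on a8.
In check: no.
Legal moves: none.
Count: 0.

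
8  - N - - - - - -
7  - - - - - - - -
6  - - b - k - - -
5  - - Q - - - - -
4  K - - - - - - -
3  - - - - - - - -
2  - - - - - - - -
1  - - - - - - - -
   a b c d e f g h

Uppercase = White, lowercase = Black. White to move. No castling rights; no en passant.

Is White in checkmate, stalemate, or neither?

neither

White to move; white king on a4.
In check: yes, from the black bishop on c6.
Legal moves for White: Ka5, Kb4, Kb3, Ka3, Nxc6, Qxc6+, Qb5.
White is in check but has 7 legal moves → neither.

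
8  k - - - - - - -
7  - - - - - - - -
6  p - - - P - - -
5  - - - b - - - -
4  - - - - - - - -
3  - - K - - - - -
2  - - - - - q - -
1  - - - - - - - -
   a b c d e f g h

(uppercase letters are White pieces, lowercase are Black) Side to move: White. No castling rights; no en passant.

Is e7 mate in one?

After e7: black king on a8; in check: no.
Black is not in check, so this cannot be checkmate.

no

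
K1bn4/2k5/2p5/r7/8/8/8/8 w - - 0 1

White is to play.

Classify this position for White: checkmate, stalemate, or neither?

White to move; white king on a8.
In check: yes, from the black rook on a5.
King squares — a7: attacked by Ra5; b7: attacked by Kc7; b8: attacked by Kc7.
Legal moves for White: none.
In check with no legal moves → checkmate.

checkmate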